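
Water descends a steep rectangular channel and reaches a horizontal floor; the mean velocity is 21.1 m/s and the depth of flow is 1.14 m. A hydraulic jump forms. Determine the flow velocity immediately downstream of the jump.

Fr₁ = V₁/√(g·y₁) = 21.1/√(9.81×1.14) = 6.31.
Conjugate-depth relation: y₂/y₁ = ½[√(1 + 8Fr₁²) − 1] = ½[√319.5 − 1] = 8.44.
y₂ = 8.44 × 1.14 = 9.62 m.
q = V₁·y₁ = 21.1 × 1.14 = 24.1 m²/s.
V₂ = q/y₂ = 24.1/9.62 = 2.50 m/s.

V₂ = 2.50 m/s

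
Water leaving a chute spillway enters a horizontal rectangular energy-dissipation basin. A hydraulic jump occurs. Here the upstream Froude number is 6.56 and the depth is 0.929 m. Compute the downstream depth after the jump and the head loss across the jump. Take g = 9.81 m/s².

Fr₁ = 6.56 (given).
Bélanger equation: y₂/y₁ = ½[√(1 + 8Fr₁²) − 1] = ½[√345.3 − 1] = 8.79.
y₂ = 8.79 × 0.929 = 8.17 m.
V₁ = Fr₁·√(g·y₁) = 6.56×√(9.81×0.929) = 19.8 m/s; q = V₁·y₁ = 18.4 m²/s. V₂ = q/y₂ = 18.4/8.17 = 2.25 m/s. E₁ = y₁ + V₁²/2g = 20.9 m; E₂ = y₂ + V₂²/2g = 8.43 m. ΔE = E₁ − E₂ = 12.5 m.

y₂ = 8.17 m; ΔE = 12.5 m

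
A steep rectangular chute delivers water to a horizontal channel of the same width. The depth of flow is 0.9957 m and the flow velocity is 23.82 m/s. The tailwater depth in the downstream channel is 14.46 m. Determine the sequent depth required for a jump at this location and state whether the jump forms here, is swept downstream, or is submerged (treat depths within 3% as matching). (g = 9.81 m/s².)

y₂ = 10.25 m; the jump is submerged

Fr₁ = V₁/√(g·y₁) = 23.82/√(9.81×0.9957) = 7.622.
Conjugate-depth relation: y₂/y₁ = ½[√(1 + 8Fr₁²) − 1] = ½[√465.70 − 1] = 10.29.
y₂ = 10.29 × 0.9957 = 10.25 m.
Tailwater y_tw = 14.46 m: y_tw > y₂, so the jump is submerged.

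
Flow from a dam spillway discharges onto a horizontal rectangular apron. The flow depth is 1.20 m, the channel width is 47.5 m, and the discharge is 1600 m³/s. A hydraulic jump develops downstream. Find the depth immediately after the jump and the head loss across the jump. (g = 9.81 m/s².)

q = Q/b = 1600/47.5 = 33.7 m²/s; V₁ = q/y₁ = 28.1 m/s. Fr₁ = V₁/√(g·y₁) = 8.18.
Bélanger equation: y₂/y₁ = ½[√(1 + 8Fr₁²) − 1] = ½[√536.5 − 1] = 11.1.
y₂ = 11.1 × 1.20 = 13.3 m.
V₂ = q/y₂ = 33.7/13.3 = 2.53 m/s. E₁ = y₁ + V₁²/2g = 41.4 m; E₂ = y₂ + V₂²/2g = 13.6 m. ΔE = E₁ − E₂ = 27.7 m.

y₂ = 13.3 m; ΔE = 27.7 m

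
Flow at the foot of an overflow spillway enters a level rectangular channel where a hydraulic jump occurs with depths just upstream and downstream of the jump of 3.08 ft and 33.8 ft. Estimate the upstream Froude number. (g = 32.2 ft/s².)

For a rectangular channel the momentum equation gives q² = ½·g·y₁·y₂·(y₁ + y₂) = ½×32.2×3.08×33.8×36.9 = 61814.
q = √61814 = 249 ft²/s.
V₁ = q/y₁ = 80.7 ft/s; Fr₁ = V₁/√(g·y₁) = 8.11.

Fr₁ = 8.11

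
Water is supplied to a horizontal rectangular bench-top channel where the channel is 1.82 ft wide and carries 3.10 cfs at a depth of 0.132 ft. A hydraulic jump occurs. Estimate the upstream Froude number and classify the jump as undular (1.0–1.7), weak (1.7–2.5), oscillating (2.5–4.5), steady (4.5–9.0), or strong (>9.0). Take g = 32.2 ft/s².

q = Q/b = 3.10/1.82 = 1.70 ft²/s; V₁ = q/y₁ = 12.9 ft/s. Fr₁ = V₁/√(g·y₁) = 6.26.
Fr₁ = 6.26 lies in the steady range.

Fr₁ = 6.26; steady jump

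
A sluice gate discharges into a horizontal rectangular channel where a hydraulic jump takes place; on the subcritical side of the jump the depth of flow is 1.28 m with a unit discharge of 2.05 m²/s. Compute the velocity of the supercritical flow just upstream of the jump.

V₁ = 5.14 m/s

V₂ = q/y₂ = 2.05/1.28 = 1.60 m/s; Fr₂ = V₂/√(g·y₂) = 0.452.
The Bélanger relation is symmetric: y₁/y₂ = ½[√(1 + 8Fr₂²) − 1] = ½[√2.634 − 1] = 0.312.
y₁ = 0.312 × 1.28 = 0.399 m.
V₁ = q/y₁ = 2.05/0.399 = 5.14 m/s.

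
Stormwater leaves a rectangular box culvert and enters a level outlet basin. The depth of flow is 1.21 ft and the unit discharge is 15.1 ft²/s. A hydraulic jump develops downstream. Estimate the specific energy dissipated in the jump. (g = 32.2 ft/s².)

V₁ = q/y₁ = 15.1/1.21 = 12.5 ft/s. Fr₁ = V₁/√(g·y₁) = 12.5/√(32.2×1.21) = 2.00.
Sequent-depth ratio: y₂/y₁ = ½[√(1 + 8Fr₁²) − 1] = ½[√32.98 − 1] = 2.37.
y₂ = 2.37 × 1.21 = 2.87 ft.
Head loss: ΔE = (y₂ − y₁)³/(4y₁y₂) = (2.87 − 1.21)³/(4×1.21×2.87) = 4.57/13.9 = 0.329 ft.

ΔE = 0.329 ft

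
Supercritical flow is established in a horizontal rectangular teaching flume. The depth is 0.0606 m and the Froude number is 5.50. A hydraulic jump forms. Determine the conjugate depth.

y₂ = 0.442 m

Fr₁ = 5.50 (given).
From the momentum equation for a rectangular channel, y₂/y₁ = ½[√(1 + 8Fr₁²) − 1] = ½[√243.0 − 1] = 7.29.
y₂ = 7.29 × 0.0606 = 0.442 m.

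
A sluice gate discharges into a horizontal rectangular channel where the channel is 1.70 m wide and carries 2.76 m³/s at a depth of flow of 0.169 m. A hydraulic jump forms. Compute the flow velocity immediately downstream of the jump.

q = Q/b = 2.76/1.70 = 1.62 m²/s; V₁ = q/y₁ = 9.61 m/s. Fr₁ = V₁/√(g·y₁) = 7.46.
From the momentum equation for a rectangular channel, y₂/y₁ = ½[√(1 + 8Fr₁²) − 1] = ½[√446.3 − 1] = 10.1.
y₂ = 10.1 × 0.169 = 1.70 m.
V₂ = q/y₂ = 1.62/1.70 = 0.955 m/s.

V₂ = 0.955 m/s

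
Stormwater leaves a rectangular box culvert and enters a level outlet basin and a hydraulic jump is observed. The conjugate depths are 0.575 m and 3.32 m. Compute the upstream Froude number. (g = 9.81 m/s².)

Fr₁ = 4.42

For a rectangular channel the momentum equation gives q² = ½·g·y₁·y₂·(y₁ + y₂) = ½×9.81×0.575×3.32×3.89 = 36.5.
q = √36.5 = 6.04 m²/s.
V₁ = q/y₁ = 10.5 m/s; Fr₁ = V₁/√(g·y₁) = 4.42.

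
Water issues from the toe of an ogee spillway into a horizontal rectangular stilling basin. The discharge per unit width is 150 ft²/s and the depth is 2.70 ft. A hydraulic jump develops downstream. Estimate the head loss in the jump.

V₁ = q/y₁ = 150/2.70 = 55.6 ft/s. Fr₁ = V₁/√(g·y₁) = 55.6/√(32.2×2.70) = 5.96.
By Bélanger, y₂/y₁ = ½[√(1 + 8Fr₁²) − 1] = ½[√285.0 − 1] = 7.94.
y₂ = 7.94 × 2.70 = 21.4 ft.
Head loss: ΔE = (y₂ − y₁)³/(4y₁y₂) = (21.4 − 2.70)³/(4×2.70×21.4) = 6582/232 = 28.4 ft.

ΔE = 28.4 ft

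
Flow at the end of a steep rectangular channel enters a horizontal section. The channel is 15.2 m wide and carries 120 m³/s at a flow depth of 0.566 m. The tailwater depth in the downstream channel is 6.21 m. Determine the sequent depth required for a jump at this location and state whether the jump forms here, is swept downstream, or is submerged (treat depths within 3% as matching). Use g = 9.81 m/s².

y₂ = 4.46 m; the jump is submerged

q = Q/b = 120/15.2 = 7.89 m²/s; V₁ = q/y₁ = 13.9 m/s. Fr₁ = V₁/√(g·y₁) = 5.92.
Conjugate-depth relation: y₂/y₁ = ½[√(1 + 8Fr₁²) − 1] = ½[√281.3 − 1] = 7.89.
y₂ = 7.89 × 0.566 = 4.46 m.
Tailwater y_tw = 6.21 m: y_tw > y₂, so the jump is submerged.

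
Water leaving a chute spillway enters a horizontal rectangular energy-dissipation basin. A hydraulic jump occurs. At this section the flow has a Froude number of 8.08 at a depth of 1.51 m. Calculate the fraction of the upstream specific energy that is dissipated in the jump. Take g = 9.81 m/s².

Fr₁ = 8.08 (given).
Sequent-depth ratio: y₂/y₁ = ½[√(1 + 8Fr₁²) − 1] = ½[√523.3 − 1] = 10.9.
y₂ = 10.9 × 1.51 = 16.5 m.
E₁ = y₁(1 + Fr₁²/2) = 1.51×(1 + 8.08²/2) = 50.8 m. ΔE = (y₂ − y₁)³/(4y₁y₂) = 33.9 m. ΔE/E₁ = 33.9/50.8 = 0.667.

ΔE/E₁ = 0.667 (66.7%)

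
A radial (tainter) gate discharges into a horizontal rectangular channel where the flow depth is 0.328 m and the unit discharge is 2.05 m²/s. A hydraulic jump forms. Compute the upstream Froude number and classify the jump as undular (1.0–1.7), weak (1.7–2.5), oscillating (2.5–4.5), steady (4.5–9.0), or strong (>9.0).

Fr₁ = 3.48; oscillating jump

V₁ = q/y₁ = 2.05/0.328 = 6.25 m/s. Fr₁ = V₁/√(g·y₁) = 6.25/√(9.81×0.328) = 3.48.
Fr₁ = 3.48 lies in the oscillating range.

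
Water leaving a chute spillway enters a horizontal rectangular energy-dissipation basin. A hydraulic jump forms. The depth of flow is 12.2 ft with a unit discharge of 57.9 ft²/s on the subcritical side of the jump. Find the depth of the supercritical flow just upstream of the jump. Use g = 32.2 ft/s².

V₂ = q/y₂ = 57.9/12.2 = 4.75 ft/s; Fr₂ = V₂/√(g·y₂) = 0.239.
The Bélanger relation is symmetric: y₁/y₂ = ½[√(1 + 8Fr₂²) − 1] = ½[√1.459 − 1] = 0.104.
y₁ = 0.104 × 12.2 = 1.27 ft.

y₁ = 1.27 ft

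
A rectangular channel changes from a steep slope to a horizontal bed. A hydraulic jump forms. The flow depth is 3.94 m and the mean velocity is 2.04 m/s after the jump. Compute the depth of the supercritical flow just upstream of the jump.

Fr₂ = V₂/√(g·y₂) = 2.04/√(9.81×3.94) = 0.328.
Applying the sequent-depth relation in reverse, y₁/y₂ = ½[√(1 + 8Fr₂²) − 1] = ½[√1.861 − 1] = 0.182.
y₁ = 0.182 × 3.94 = 0.718 m.

y₁ = 0.718 m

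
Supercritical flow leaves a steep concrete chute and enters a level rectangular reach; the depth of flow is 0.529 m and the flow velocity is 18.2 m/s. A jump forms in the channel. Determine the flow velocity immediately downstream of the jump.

V₂ = 1.68 m/s

Fr₁ = V₁/√(g·y₁) = 18.2/√(9.81×0.529) = 7.99.
By Bélanger, y₂/y₁ = ½[√(1 + 8Fr₁²) − 1] = ½[√511.6 − 1] = 10.8.
y₂ = 10.8 × 0.529 = 5.72 m.
q = V₁·y₁ = 18.2 × 0.529 = 9.63 m²/s.
V₂ = q/y₂ = 9.63/5.72 = 1.68 m/s.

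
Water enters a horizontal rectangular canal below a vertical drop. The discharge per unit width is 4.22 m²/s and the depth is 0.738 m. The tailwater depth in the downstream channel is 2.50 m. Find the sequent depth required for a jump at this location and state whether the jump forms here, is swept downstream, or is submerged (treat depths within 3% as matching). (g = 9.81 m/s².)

y₂ = 1.88 m; the jump is submerged

V₁ = q/y₁ = 4.22/0.738 = 5.72 m/s. Fr₁ = V₁/√(g·y₁) = 5.72/√(9.81×0.738) = 2.13.
By Bélanger, y₂/y₁ = ½[√(1 + 8Fr₁²) − 1] = ½[√37.13 − 1] = 2.55.
y₂ = 2.55 × 0.738 = 1.88 m.
Tailwater y_tw = 2.50 m: y_tw > y₂, so the jump is submerged.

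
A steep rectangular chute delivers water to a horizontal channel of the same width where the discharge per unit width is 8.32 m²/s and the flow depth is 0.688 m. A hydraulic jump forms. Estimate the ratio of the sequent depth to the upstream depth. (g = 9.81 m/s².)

y₂/y₁ = 6.10

V₁ = q/y₁ = 8.32/0.688 = 12.1 m/s. Fr₁ = V₁/√(g·y₁) = 12.1/√(9.81×0.688) = 4.65.
From the momentum equation for a rectangular channel, y₂/y₁ = ½[√(1 + 8Fr₁²) − 1] = ½[√174.3 − 1] = 6.10.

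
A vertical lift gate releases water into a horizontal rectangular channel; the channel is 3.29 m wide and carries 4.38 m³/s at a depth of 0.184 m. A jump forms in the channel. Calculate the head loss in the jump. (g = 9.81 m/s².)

q = Q/b = 4.38/3.29 = 1.33 m²/s; V₁ = q/y₁ = 7.24 m/s. Fr₁ = V₁/√(g·y₁) = 5.39.
Conjugate-depth relation: y₂/y₁ = ½[√(1 + 8Fr₁²) − 1] = ½[√233.0 − 1] = 7.13.
y₂ = 7.13 × 0.184 = 1.31 m.
Head loss: ΔE = (y₂ − y₁)³/(4y₁y₂) = (1.31 − 0.184)³/(4×0.184×1.31) = 1.44/0.966 = 1.49 m.

ΔE = 1.49 m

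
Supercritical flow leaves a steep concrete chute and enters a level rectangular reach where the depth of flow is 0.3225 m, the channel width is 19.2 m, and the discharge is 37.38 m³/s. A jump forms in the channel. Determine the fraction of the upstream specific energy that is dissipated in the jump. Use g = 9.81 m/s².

ΔE/E₁ = 0.315 (31.5%)

q = Q/b = 37.38/19.2 = 1.947 m²/s; V₁ = q/y₁ = 6.037 m/s. Fr₁ = V₁/√(g·y₁) = 3.394.
Sequent-depth ratio: y₂/y₁ = ½[√(1 + 8Fr₁²) − 1] = ½[√93.153 − 1] = 4.326.
y₂ = 4.326 × 0.3225 = 1.395 m.
E₁ = y₁ + V₁²/2g = 2.180 m. ΔE = (y₂ − y₁)³/(4y₁y₂) = 0.6856 m. ΔE/E₁ = 0.6856/2.180 = 0.315.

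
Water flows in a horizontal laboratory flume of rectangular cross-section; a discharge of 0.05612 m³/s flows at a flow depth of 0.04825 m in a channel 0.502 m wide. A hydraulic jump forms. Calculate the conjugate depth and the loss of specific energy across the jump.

q = Q/b = 0.05612/0.502 = 0.1118 m²/s; V₁ = q/y₁ = 2.317 m/s. Fr₁ = V₁/√(g·y₁) = 3.368.
Conjugate-depth relation: y₂/y₁ = ½[√(1 + 8Fr₁²) − 1] = ½[√91.731 − 1] = 4.289.
y₂ = 4.289 × 0.04825 = 0.2069 m.
Head loss: ΔE = (y₂ − y₁)³/(4y₁y₂) = (0.2069 − 0.04825)³/(4×0.04825×0.2069) = 0.003996/0.03994 = 0.1001 m.

y₂ = 0.2069 m; ΔE = 0.1001 m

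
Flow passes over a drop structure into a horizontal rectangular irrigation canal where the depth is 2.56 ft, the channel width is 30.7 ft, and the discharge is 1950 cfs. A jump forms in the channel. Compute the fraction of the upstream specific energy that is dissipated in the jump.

ΔE/E₁ = 0.214 (21.4%)

q = Q/b = 1950/30.7 = 63.5 ft²/s; V₁ = q/y₁ = 24.8 ft/s. Fr₁ = V₁/√(g·y₁) = 2.73.
From the momentum equation for a rectangular channel, y₂/y₁ = ½[√(1 + 8Fr₁²) − 1] = ½[√60.75 − 1] = 3.40.
y₂ = 3.40 × 2.56 = 8.70 ft.
E₁ = y₁ + V₁²/2g = 12.1 ft. ΔE = (y₂ − y₁)³/(4y₁y₂) = 2.59 ft. ΔE/E₁ = 2.59/12.1 = 0.214.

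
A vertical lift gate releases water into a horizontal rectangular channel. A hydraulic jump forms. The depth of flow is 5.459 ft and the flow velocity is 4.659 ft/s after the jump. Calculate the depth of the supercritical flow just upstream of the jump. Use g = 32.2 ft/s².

Fr₂ = V₂/√(g·y₂) = 4.659/√(32.2×5.459) = 0.3514.
From the momentum equation (using Fr₂), y₁/y₂ = ½[√(1 + 8Fr₂²) − 1] = ½[√1.9879 − 1] = 0.2050.
y₁ = 0.2050 × 5.459 = 1.119 ft.

y₁ = 1.119 ft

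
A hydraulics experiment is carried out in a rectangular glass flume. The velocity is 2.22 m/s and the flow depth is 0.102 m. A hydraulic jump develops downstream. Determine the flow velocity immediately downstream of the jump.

Fr₁ = V₁/√(g·y₁) = 2.22/√(9.81×0.102) = 2.22.
From the momentum equation for a rectangular channel, y₂/y₁ = ½[√(1 + 8Fr₁²) − 1] = ½[√40.40 − 1] = 2.68.
y₂ = 2.68 × 0.102 = 0.273 m.
q = V₁·y₁ = 2.22 × 0.102 = 0.226 m²/s.
V₂ = q/y₂ = 0.226/0.273 = 0.829 m/s.

V₂ = 0.829 m/s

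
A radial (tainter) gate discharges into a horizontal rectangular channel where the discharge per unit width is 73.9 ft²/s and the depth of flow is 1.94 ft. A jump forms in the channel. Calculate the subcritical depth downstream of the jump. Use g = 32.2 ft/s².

y₂ = 12.3 ft

V₁ = q/y₁ = 73.9/1.94 = 38.1 ft/s. Fr₁ = V₁/√(g·y₁) = 38.1/√(32.2×1.94) = 4.82.
Bélanger equation: y₂/y₁ = ½[√(1 + 8Fr₁²) − 1] = ½[√186.8 − 1] = 6.33.
y₂ = 6.33 × 1.94 = 12.3 ft.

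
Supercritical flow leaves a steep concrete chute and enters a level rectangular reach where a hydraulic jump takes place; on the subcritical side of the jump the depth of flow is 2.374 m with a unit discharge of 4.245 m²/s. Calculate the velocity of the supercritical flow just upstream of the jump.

V₁ = 7.973 m/s

V₂ = q/y₂ = 4.245/2.374 = 1.788 m/s; Fr₂ = V₂/√(g·y₂) = 0.3705.
Applying the sequent-depth relation in reverse, y₁/y₂ = ½[√(1 + 8Fr₂²) − 1] = ½[√2.0983 − 1] = 0.2243.
y₁ = 0.2243 × 2.374 = 0.5324 m.
V₁ = q/y₁ = 4.245/0.5324 = 7.973 m/s.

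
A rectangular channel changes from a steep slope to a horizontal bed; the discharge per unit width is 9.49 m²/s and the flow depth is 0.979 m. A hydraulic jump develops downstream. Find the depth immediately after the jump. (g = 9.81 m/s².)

y₂ = 3.87 m

V₁ = q/y₁ = 9.49/0.979 = 9.69 m/s. Fr₁ = V₁/√(g·y₁) = 9.69/√(9.81×0.979) = 3.13.
Conjugate-depth relation: y₂/y₁ = ½[√(1 + 8Fr₁²) − 1] = ½[√79.27 − 1] = 3.95.
y₂ = 3.95 × 0.979 = 3.87 m.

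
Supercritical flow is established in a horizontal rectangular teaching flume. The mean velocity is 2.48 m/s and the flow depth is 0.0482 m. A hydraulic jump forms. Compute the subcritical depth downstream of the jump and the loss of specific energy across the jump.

y₂ = 0.223 m; ΔE = 0.124 m

Fr₁ = V₁/√(g·y₁) = 2.48/√(9.81×0.0482) = 3.61.
From the momentum equation for a rectangular channel, y₂/y₁ = ½[√(1 + 8Fr₁²) − 1] = ½[√105.1 − 1] = 4.62.
y₂ = 4.62 × 0.0482 = 0.223 m.
q = V₁·y₁ = 2.48 × 0.0482 = 0.120 m²/s. V₂ = q/y₂ = 0.120/0.223 = 0.536 m/s. E₁ = y₁ + V₁²/2g = 0.362 m; E₂ = y₂ + V₂²/2g = 0.238 m. ΔE = E₁ − E₂ = 0.124 m.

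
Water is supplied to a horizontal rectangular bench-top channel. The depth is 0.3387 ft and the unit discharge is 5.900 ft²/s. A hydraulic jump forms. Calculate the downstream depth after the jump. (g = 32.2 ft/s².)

y₂ = 2.363 ft

V₁ = q/y₁ = 5.900/0.3387 = 17.42 ft/s. Fr₁ = V₁/√(g·y₁) = 17.42/√(32.2×0.3387) = 5.275.
By Bélanger, y₂/y₁ = ½[√(1 + 8Fr₁²) − 1] = ½[√223.58 − 1] = 6.976.
y₂ = 6.976 × 0.3387 = 2.363 ft.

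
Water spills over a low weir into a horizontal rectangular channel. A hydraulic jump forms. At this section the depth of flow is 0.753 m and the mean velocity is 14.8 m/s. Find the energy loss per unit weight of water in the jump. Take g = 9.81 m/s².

ΔE = 6.27 m

Fr₁ = V₁/√(g·y₁) = 14.8/√(9.81×0.753) = 5.45.
From the momentum equation for a rectangular channel, y₂/y₁ = ½[√(1 + 8Fr₁²) − 1] = ½[√238.2 − 1] = 7.22.
y₂ = 7.22 × 0.753 = 5.43 m.
q = V₁·y₁ = 14.8 × 0.753 = 11.1 m²/s. V₂ = q/y₂ = 11.1/5.43 = 2.05 m/s. E₁ = y₁ + V₁²/2g = 11.9 m; E₂ = y₂ + V₂²/2g = 5.65 m. ΔE = E₁ − E₂ = 6.27 m.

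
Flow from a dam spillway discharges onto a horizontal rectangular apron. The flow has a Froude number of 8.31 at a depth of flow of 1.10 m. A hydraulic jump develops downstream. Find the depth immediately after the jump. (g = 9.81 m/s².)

y₂ = 12.4 m

Fr₁ = 8.31 (given).
Bélanger equation: y₂/y₁ = ½[√(1 + 8Fr₁²) − 1] = ½[√553.4 − 1] = 11.3.
y₂ = 11.3 × 1.10 = 12.4 m.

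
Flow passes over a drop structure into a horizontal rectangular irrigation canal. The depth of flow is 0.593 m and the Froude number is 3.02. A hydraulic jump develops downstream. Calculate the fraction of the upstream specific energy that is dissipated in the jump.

Fr₁ = 3.02 (given).
Sequent-depth ratio: y₂/y₁ = ½[√(1 + 8Fr₁²) − 1] = ½[√73.96 − 1] = 3.80.
y₂ = 3.80 × 0.593 = 2.25 m.
E₁ = y₁(1 + Fr₁²/2) = 0.593×(1 + 3.02²/2) = 3.30 m. ΔE = (y₂ − y₁)³/(4y₁y₂) = 0.856 m. ΔE/E₁ = 0.856/3.30 = 0.260.

ΔE/E₁ = 0.260 (26.0%)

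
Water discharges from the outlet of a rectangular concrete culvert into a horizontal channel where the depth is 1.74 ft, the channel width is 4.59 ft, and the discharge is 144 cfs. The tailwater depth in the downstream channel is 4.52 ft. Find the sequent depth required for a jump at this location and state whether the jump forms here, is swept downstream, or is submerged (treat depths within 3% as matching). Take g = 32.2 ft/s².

q = Q/b = 144/4.59 = 31.4 ft²/s; V₁ = q/y₁ = 18.0 ft/s. Fr₁ = V₁/√(g·y₁) = 2.41.
Sequent-depth ratio: y₂/y₁ = ½[√(1 + 8Fr₁²) − 1] = ½[√47.42 − 1] = 2.94.
y₂ = 2.94 × 1.74 = 5.12 ft.
Tailwater y_tw = 4.52 ft: y_tw < y₂, so the jump is swept downstream.

y₂ = 5.12 ft; the jump is swept downstream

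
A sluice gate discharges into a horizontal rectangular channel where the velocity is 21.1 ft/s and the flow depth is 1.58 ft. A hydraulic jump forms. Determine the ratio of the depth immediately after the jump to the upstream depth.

Fr₁ = V₁/√(g·y₁) = 21.1/√(32.2×1.58) = 2.96.
Conjugate-depth relation: y₂/y₁ = ½[√(1 + 8Fr₁²) − 1] = ½[√71.01 − 1] = 3.71.

y₂/y₁ = 3.71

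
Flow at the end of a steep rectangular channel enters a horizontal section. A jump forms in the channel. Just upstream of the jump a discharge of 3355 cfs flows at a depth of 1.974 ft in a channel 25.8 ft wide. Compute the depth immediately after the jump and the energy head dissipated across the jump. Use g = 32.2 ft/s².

q = Q/b = 3355/25.8 = 130.0 ft²/s; V₁ = q/y₁ = 65.88 ft/s. Fr₁ = V₁/√(g·y₁) = 8.263.
Conjugate-depth relation: y₂/y₁ = ½[√(1 + 8Fr₁²) − 1] = ½[√547.18 − 1] = 11.20.
y₂ = 11.20 × 1.974 = 22.10 ft.
Head loss: ΔE = (y₂ − y₁)³/(4y₁y₂) = (22.10 − 1.974)³/(4×1.974×22.10) = 8153/174.5 = 46.72 ft.

y₂ = 22.10 ft; ΔE = 46.72 ft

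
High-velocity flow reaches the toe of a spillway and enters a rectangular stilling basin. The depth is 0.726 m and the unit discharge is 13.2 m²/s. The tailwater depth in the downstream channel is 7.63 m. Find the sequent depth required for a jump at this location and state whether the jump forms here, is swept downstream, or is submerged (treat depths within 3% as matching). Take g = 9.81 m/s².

V₁ = q/y₁ = 13.2/0.726 = 18.2 m/s. Fr₁ = V₁/√(g·y₁) = 18.2/√(9.81×0.726) = 6.81.
Conjugate-depth relation: y₂/y₁ = ½[√(1 + 8Fr₁²) − 1] = ½[√372.3 − 1] = 9.15.
y₂ = 9.15 × 0.726 = 6.64 m.
Tailwater y_tw = 7.63 m: y_tw > y₂, so the jump is submerged.

y₂ = 6.64 m; the jump is submerged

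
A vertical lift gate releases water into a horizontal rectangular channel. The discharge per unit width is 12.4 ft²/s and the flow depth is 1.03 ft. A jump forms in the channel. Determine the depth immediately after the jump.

V₁ = q/y₁ = 12.4/1.03 = 12.0 ft/s. Fr₁ = V₁/√(g·y₁) = 12.0/√(32.2×1.03) = 2.09.
Sequent-depth ratio: y₂/y₁ = ½[√(1 + 8Fr₁²) − 1] = ½[√35.96 − 1] = 2.50.
y₂ = 2.50 × 1.03 = 2.57 ft.

y₂ = 2.57 ft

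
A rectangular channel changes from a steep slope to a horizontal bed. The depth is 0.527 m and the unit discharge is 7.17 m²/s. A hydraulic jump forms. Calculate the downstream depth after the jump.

V₁ = q/y₁ = 7.17/0.527 = 13.6 m/s. Fr₁ = V₁/√(g·y₁) = 13.6/√(9.81×0.527) = 5.98.
From the momentum equation for a rectangular channel, y₂/y₁ = ½[√(1 + 8Fr₁²) − 1] = ½[√287.4 − 1] = 7.98.
y₂ = 7.98 × 0.527 = 4.20 m.

y₂ = 4.20 m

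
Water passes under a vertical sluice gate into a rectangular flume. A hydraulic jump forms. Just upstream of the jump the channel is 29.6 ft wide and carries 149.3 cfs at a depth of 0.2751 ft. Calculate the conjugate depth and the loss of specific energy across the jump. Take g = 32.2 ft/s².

y₂ = 2.263 ft; ΔE = 3.155 ft

q = Q/b = 149.3/29.6 = 5.044 ft²/s; V₁ = q/y₁ = 18.33 ft/s. Fr₁ = V₁/√(g·y₁) = 6.160.
By Bélanger, y₂/y₁ = ½[√(1 + 8Fr₁²) − 1] = ½[√304.60 − 1] = 8.226.
y₂ = 8.226 × 0.2751 = 2.263 ft.
V₂ = q/y₂ = 5.044/2.263 = 2.229 ft/s. E₁ = y₁ + V₁²/2g = 5.495 ft; E₂ = y₂ + V₂²/2g = 2.340 ft. ΔE = E₁ − E₂ = 3.155 ft.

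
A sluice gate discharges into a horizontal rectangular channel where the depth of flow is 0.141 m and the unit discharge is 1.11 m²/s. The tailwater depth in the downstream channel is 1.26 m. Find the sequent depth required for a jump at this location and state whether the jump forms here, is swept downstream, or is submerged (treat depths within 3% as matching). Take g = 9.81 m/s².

V₁ = q/y₁ = 1.11/0.141 = 7.87 m/s. Fr₁ = V₁/√(g·y₁) = 7.87/√(9.81×0.141) = 6.69.
From the momentum equation for a rectangular channel, y₂/y₁ = ½[√(1 + 8Fr₁²) − 1] = ½[√359.4 − 1] = 8.98.
y₂ = 8.98 × 0.141 = 1.27 m.
Tailwater y_tw = 1.26 m: y_tw ≈ y₂, so the jump forms here.

y₂ = 1.27 m; the jump forms here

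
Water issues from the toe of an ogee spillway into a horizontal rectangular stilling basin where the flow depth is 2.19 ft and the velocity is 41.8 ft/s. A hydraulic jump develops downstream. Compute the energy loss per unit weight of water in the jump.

Fr₁ = V₁/√(g·y₁) = 41.8/√(32.2×2.19) = 4.98.
By Bélanger, y₂/y₁ = ½[√(1 + 8Fr₁²) − 1] = ½[√199.2 − 1] = 6.56.
y₂ = 6.56 × 2.19 = 14.4 ft.
Head loss: ΔE = (y₂ − y₁)³/(4y₁y₂) = (14.4 − 2.19)³/(4×2.19×14.4) = 1803/126 = 14.3 ft.

ΔE = 14.3 ft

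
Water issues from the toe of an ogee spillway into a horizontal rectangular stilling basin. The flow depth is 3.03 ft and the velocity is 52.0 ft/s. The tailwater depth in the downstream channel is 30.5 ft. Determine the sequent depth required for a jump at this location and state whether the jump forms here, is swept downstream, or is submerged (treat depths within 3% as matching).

Fr₁ = V₁/√(g·y₁) = 52.0/√(32.2×3.03) = 5.26.
Sequent-depth ratio: y₂/y₁ = ½[√(1 + 8Fr₁²) − 1] = ½[√222.7 − 1] = 6.96.
y₂ = 6.96 × 3.03 = 21.1 ft.
Tailwater y_tw = 30.5 ft: y_tw > y₂, so the jump is submerged.

y₂ = 21.1 ft; the jump is submerged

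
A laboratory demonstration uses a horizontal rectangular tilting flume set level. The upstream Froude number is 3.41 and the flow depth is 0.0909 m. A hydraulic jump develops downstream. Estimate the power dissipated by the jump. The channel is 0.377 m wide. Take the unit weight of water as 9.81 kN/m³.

P = 0.212 kW

Fr₁ = 3.41 (given).
Conjugate-depth relation: y₂/y₁ = ½[√(1 + 8Fr₁²) − 1] = ½[√94.02 − 1] = 4.35.
y₂ = 4.35 × 0.0909 = 0.395 m.
V₁ = Fr₁·√(g·y₁) = 3.41×√(9.81×0.0909) = 3.22 m/s; q = V₁·y₁ = 0.293 m²/s. V₂ = q/y₂ = 0.293/0.395 = 0.741 m/s. E₁ = y₁ + V₁²/2g = 0.619 m; E₂ = y₂ + V₂²/2g = 0.423 m. ΔE = E₁ − E₂ = 0.196 m.
Q = q·b = 0.293 × 0.377 = 0.110 m³/s. P = γ·Q·ΔE = 9.81 × 0.110 × 0.196 = 0.212 kW.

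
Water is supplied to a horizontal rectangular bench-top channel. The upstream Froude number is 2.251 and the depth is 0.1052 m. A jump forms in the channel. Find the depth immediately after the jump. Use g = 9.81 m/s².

Fr₁ = 2.251 (given).
By Bélanger, y₂/y₁ = ½[√(1 + 8Fr₁²) − 1] = ½[√41.536 − 1] = 2.722.
y₂ = 2.722 × 0.1052 = 0.2864 m.

y₂ = 0.2864 m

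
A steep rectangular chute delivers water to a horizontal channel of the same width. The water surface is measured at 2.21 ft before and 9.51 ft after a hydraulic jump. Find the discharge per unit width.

q = 63.0 ft²/s

For a rectangular channel the momentum equation gives q² = ½·g·y₁·y₂·(y₁ + y₂) = ½×32.2×2.21×9.51×11.7 = 3966.
q = √3966 = 63.0 ft²/s.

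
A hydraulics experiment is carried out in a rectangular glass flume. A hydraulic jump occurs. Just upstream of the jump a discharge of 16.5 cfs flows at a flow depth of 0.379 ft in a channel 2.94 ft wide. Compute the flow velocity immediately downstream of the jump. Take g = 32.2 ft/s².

V₂ = 2.68 ft/s

q = Q/b = 16.5/2.94 = 5.61 ft²/s; V₁ = q/y₁ = 14.8 ft/s. Fr₁ = V₁/√(g·y₁) = 4.24.
Sequent-depth ratio: y₂/y₁ = ½[√(1 + 8Fr₁²) − 1] = ½[√144.7 − 1] = 5.52.
y₂ = 5.52 × 0.379 = 2.09 ft.
V₂ = q/y₂ = 5.61/2.09 = 2.68 ft/s.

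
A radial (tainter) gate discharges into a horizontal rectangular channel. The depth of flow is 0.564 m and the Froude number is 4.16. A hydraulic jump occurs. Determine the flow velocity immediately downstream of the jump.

V₂ = 1.81 m/s

Fr₁ = 4.16 (given).
From the momentum equation for a rectangular channel, y₂/y₁ = ½[√(1 + 8Fr₁²) − 1] = ½[√139.4 − 1] = 5.40.
y₂ = 5.40 × 0.564 = 3.05 m.
V₁ = Fr₁·√(g·y₁) = 4.16×√(9.81×0.564) = 9.79 m/s; q = V₁·y₁ = 5.52 m²/s.
V₂ = q/y₂ = 5.52/3.05 = 1.81 m/s.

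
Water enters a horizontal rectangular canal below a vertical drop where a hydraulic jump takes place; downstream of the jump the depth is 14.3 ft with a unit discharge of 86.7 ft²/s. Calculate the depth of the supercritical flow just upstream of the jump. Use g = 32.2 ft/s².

y₁ = 2.00 ft

V₂ = q/y₂ = 86.7/14.3 = 6.06 ft/s; Fr₂ = V₂/√(g·y₂) = 0.283.
Since the conjugate-depth ratio holds either way, y₁/y₂ = ½[√(1 + 8Fr₂²) − 1] = ½[√1.639 − 1] = 0.140.
y₁ = 0.140 × 14.3 = 2.00 ft.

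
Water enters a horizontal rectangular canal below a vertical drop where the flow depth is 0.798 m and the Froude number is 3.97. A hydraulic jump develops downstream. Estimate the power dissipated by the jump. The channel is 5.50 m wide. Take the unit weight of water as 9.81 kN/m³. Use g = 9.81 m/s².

Fr₁ = 3.97 (given).
From the momentum equation for a rectangular channel, y₂/y₁ = ½[√(1 + 8Fr₁²) − 1] = ½[√127.1 − 1] = 5.14.
y₂ = 5.14 × 0.798 = 4.10 m.
V₁ = Fr₁·√(g·y₁) = 3.97×√(9.81×0.798) = 11.1 m/s; q = V₁·y₁ = 8.86 m²/s. V₂ = q/y₂ = 8.86/4.10 = 2.16 m/s. E₁ = y₁ + V₁²/2g = 7.09 m; E₂ = y₂ + V₂²/2g = 4.34 m. ΔE = E₁ − E₂ = 2.75 m.
Q = q·b = 8.86 × 5.50 = 48.8 m³/s. P = γ·Q·ΔE = 9.81 × 48.8 × 2.75 = 1315 kW.

P = 1315 kW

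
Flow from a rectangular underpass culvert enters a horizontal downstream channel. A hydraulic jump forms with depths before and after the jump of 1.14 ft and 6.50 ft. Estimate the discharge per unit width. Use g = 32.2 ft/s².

For a rectangular channel the momentum equation gives q² = ½·g·y₁·y₂·(y₁ + y₂) = ½×32.2×1.14×6.50×7.64 = 911.
q = √911 = 30.2 ft²/s.

q = 30.2 ft²/s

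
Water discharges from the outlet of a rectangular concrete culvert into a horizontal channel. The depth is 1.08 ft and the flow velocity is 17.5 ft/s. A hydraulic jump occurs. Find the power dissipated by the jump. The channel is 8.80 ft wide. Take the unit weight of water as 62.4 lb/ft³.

Fr₁ = V₁/√(g·y₁) = 17.5/√(32.2×1.08) = 2.97.
From the momentum equation for a rectangular channel, y₂/y₁ = ½[√(1 + 8Fr₁²) − 1] = ½[√71.45 − 1] = 3.73.
y₂ = 3.73 × 1.08 = 4.02 ft.
Head loss: ΔE = (y₂ − y₁)³/(4y₁y₂) = (4.02 − 1.08)³/(4×1.08×4.02) = 25.5/17.4 = 1.47 ft.
q = V₁·y₁ = 17.5 × 1.08 = 18.9 ft²/s. Q = q·b = 18.9 × 8.80 = 166 cfs. P = γ·Q·ΔE/550 = 62.4 × 166 × 1.47 / 550 = 27.7 hp.

P = 27.7 hp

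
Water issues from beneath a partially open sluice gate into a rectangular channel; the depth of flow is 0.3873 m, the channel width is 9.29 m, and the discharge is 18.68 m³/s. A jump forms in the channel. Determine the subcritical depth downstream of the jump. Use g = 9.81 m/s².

q = Q/b = 18.68/9.29 = 2.011 m²/s; V₁ = q/y₁ = 5.192 m/s. Fr₁ = V₁/√(g·y₁) = 2.664.
Conjugate-depth relation: y₂/y₁ = ½[√(1 + 8Fr₁²) − 1] = ½[√57.755 − 1] = 3.300.
y₂ = 3.300 × 0.3873 = 1.278 m.

y₂ = 1.278 m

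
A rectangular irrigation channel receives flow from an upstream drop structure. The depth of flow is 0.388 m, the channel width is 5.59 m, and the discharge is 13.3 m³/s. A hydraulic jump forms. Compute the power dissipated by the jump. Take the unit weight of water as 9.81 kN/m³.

P = 83.7 kW

q = Q/b = 13.3/5.59 = 2.38 m²/s; V₁ = q/y₁ = 6.13 m/s. Fr₁ = V₁/√(g·y₁) = 3.14.
From the momentum equation for a rectangular channel, y₂/y₁ = ½[√(1 + 8Fr₁²) − 1] = ½[√80.03 − 1] = 3.97.
y₂ = 3.97 × 0.388 = 1.54 m.
Head loss: ΔE = (y₂ − y₁)³/(4y₁y₂) = (1.54 − 0.388)³/(4×0.388×1.54) = 1.53/2.39 = 0.642 m.
P = γ·Q·ΔE = 9.81 × 13.3 × 0.642 = 83.7 kW.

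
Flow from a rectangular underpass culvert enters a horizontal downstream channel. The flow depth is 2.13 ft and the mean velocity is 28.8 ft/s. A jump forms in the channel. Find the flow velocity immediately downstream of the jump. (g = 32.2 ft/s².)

V₂ = 6.48 ft/s

Fr₁ = V₁/√(g·y₁) = 28.8/√(32.2×2.13) = 3.48.
Conjugate-depth relation: y₂/y₁ = ½[√(1 + 8Fr₁²) − 1] = ½[√97.75 − 1] = 4.44.
y₂ = 4.44 × 2.13 = 9.46 ft.
q = V₁·y₁ = 28.8 × 2.13 = 61.3 ft²/s.
V₂ = q/y₂ = 61.3/9.46 = 6.48 ft/s.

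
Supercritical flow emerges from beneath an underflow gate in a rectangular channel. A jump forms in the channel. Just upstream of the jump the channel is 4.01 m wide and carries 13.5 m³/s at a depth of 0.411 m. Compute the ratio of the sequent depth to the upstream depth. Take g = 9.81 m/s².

y₂/y₁ = 5.29

q = Q/b = 13.5/4.01 = 3.37 m²/s; V₁ = q/y₁ = 8.19 m/s. Fr₁ = V₁/√(g·y₁) = 4.08.
By Bélanger, y₂/y₁ = ½[√(1 + 8Fr₁²) − 1] = ½[√134.1 − 1] = 5.29.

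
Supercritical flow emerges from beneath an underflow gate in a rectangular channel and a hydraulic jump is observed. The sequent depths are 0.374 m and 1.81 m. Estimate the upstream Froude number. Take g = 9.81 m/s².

For a rectangular channel the momentum equation gives q² = ½·g·y₁·y₂·(y₁ + y₂) = ½×9.81×0.374×1.81×2.18 = 7.25.
q = √7.25 = 2.69 m²/s.
V₁ = q/y₁ = 7.20 m/s; Fr₁ = V₁/√(g·y₁) = 3.76.

Fr₁ = 3.76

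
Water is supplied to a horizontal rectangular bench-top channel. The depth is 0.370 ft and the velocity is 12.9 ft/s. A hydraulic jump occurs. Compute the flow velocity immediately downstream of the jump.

V₂ = 2.68 ft/s

Fr₁ = V₁/√(g·y₁) = 12.9/√(32.2×0.370) = 3.74.
Sequent-depth ratio: y₂/y₁ = ½[√(1 + 8Fr₁²) − 1] = ½[√112.7 − 1] = 4.81.
y₂ = 4.81 × 0.370 = 1.78 ft.
q = V₁·y₁ = 12.9 × 0.370 = 4.77 ft²/s.
V₂ = q/y₂ = 4.77/1.78 = 2.68 ft/s.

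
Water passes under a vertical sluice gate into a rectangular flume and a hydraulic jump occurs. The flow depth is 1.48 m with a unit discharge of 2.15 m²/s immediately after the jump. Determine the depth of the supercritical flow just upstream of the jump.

V₂ = q/y₂ = 2.15/1.48 = 1.45 m/s; Fr₂ = V₂/√(g·y₂) = 0.381.
Since the conjugate-depth ratio holds either way, y₁/y₂ = ½[√(1 + 8Fr₂²) − 1] = ½[√2.163 − 1] = 0.235.
y₁ = 0.235 × 1.48 = 0.348 m.

y₁ = 0.348 m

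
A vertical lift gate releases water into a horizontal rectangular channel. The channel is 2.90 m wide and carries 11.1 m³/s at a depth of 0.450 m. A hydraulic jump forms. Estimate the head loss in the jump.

ΔE = 1.64 m

q = Q/b = 11.1/2.90 = 3.83 m²/s; V₁ = q/y₁ = 8.51 m/s. Fr₁ = V₁/√(g·y₁) = 4.05.
Bélanger equation: y₂/y₁ = ½[√(1 + 8Fr₁²) − 1] = ½[√132.1 − 1] = 5.25.
y₂ = 5.25 × 0.450 = 2.36 m.
Head loss: ΔE = (y₂ − y₁)³/(4y₁y₂) = (2.36 − 0.450)³/(4×0.450×2.36) = 6.98/4.25 = 1.64 m.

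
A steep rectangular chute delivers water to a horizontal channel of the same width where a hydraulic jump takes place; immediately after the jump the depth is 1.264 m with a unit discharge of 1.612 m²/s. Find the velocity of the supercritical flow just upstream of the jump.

V₁ = 5.910 m/s

V₂ = q/y₂ = 1.612/1.264 = 1.275 m/s; Fr₂ = V₂/√(g·y₂) = 0.3622.
Since the conjugate-depth ratio holds either way, y₁/y₂ = ½[√(1 + 8Fr₂²) − 1] = ½[√2.0493 − 1] = 0.2158.
y₁ = 0.2158 × 1.264 = 0.2727 m.
V₁ = q/y₁ = 1.612/0.2727 = 5.910 m/s.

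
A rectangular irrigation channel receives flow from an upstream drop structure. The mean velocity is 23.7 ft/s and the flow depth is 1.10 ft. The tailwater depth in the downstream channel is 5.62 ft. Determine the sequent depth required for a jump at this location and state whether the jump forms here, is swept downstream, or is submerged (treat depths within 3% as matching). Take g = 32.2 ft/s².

Fr₁ = V₁/√(g·y₁) = 23.7/√(32.2×1.10) = 3.98.
Bélanger equation: y₂/y₁ = ½[√(1 + 8Fr₁²) − 1] = ½[√127.9 − 1] = 5.15.
y₂ = 5.15 × 1.10 = 5.67 ft.
Tailwater y_tw = 5.62 ft: y_tw ≈ y₂, so the jump forms here.

y₂ = 5.67 ft; the jump forms here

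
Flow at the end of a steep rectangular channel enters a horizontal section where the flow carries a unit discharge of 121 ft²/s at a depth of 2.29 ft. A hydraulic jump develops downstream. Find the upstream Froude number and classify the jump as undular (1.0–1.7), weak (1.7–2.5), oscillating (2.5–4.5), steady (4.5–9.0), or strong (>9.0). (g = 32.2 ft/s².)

V₁ = q/y₁ = 121/2.29 = 52.8 ft/s. Fr₁ = V₁/√(g·y₁) = 52.8/√(32.2×2.29) = 6.15.
Fr₁ = 6.15 lies in the steady range.

Fr₁ = 6.15; steady jump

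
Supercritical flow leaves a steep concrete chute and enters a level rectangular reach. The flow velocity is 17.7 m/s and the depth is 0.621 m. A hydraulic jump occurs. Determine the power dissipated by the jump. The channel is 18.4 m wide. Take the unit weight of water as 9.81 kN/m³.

P = 20679 kW

Fr₁ = V₁/√(g·y₁) = 17.7/√(9.81×0.621) = 7.17.
From the momentum equation for a rectangular channel, y₂/y₁ = ½[√(1 + 8Fr₁²) − 1] = ½[√412.4 − 1] = 9.65.
y₂ = 9.65 × 0.621 = 6.00 m.
Head loss: ΔE = (y₂ − y₁)³/(4y₁y₂) = (6.00 − 0.621)³/(4×0.621×6.00) = 155/14.9 = 10.4 m.
q = V₁·y₁ = 17.7 × 0.621 = 11.0 m²/s. Q = q·b = 11.0 × 18.4 = 202 m³/s. P = γ·Q·ΔE = 9.81 × 202 × 10.4 = 20679 kW.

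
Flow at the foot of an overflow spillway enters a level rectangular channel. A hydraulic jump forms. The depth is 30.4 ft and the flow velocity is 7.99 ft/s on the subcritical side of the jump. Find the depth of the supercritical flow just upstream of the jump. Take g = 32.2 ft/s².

Fr₂ = V₂/√(g·y₂) = 7.99/√(32.2×30.4) = 0.255.
Applying the sequent-depth relation in reverse, y₁/y₂ = ½[√(1 + 8Fr₂²) − 1] = ½[√1.522 − 1] = 0.117.
y₁ = 0.117 × 30.4 = 3.55 ft.

y₁ = 3.55 ft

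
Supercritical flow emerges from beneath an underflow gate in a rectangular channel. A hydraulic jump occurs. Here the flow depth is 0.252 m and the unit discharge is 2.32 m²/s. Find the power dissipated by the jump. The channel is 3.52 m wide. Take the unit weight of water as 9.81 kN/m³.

V₁ = q/y₁ = 2.32/0.252 = 9.21 m/s. Fr₁ = V₁/√(g·y₁) = 9.21/√(9.81×0.252) = 5.86.
From the momentum equation for a rectangular channel, y₂/y₁ = ½[√(1 + 8Fr₁²) − 1] = ½[√275.3 − 1] = 7.80.
y₂ = 7.80 × 0.252 = 1.96 m.
V₂ = q/y₂ = 2.32/1.96 = 1.18 m/s. E₁ = y₁ + V₁²/2g = 4.57 m; E₂ = y₂ + V₂²/2g = 2.04 m. ΔE = E₁ − E₂ = 2.54 m.
Q = q·b = 2.32 × 3.52 = 8.17 m³/s. P = γ·Q·ΔE = 9.81 × 8.17 × 2.54 = 203 kW.

P = 203 kW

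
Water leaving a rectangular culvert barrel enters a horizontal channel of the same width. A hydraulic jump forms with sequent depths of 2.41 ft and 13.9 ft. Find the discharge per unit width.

For a rectangular channel the momentum equation gives q² = ½·g·y₁·y₂·(y₁ + y₂) = ½×32.2×2.41×13.9×16.3 = 8797.
q = √8797 = 93.8 ft²/s.

q = 93.8 ft²/s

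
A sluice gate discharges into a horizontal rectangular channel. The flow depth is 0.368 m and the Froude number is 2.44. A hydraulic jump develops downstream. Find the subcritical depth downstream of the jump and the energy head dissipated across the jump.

y₂ = 1.10 m; ΔE = 0.242 m

Fr₁ = 2.44 (given).
Conjugate-depth relation: y₂/y₁ = ½[√(1 + 8Fr₁²) − 1] = ½[√48.63 − 1] = 2.99.
y₂ = 2.99 × 0.368 = 1.10 m.
V₁ = Fr₁·√(g·y₁) = 2.44×√(9.81×0.368) = 4.64 m/s; q = V₁·y₁ = 1.71 m²/s. V₂ = q/y₂ = 1.71/1.10 = 1.55 m/s. E₁ = y₁ + V₁²/2g = 1.46 m; E₂ = y₂ + V₂²/2g = 1.22 m. ΔE = E₁ − E₂ = 0.242 m.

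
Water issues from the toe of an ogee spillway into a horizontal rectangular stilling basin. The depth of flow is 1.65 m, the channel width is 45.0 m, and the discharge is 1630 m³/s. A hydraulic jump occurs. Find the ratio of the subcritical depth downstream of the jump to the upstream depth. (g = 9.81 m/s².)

y₂/y₁ = 7.23

q = Q/b = 1630/45.0 = 36.2 m²/s; V₁ = q/y₁ = 22.0 m/s. Fr₁ = V₁/√(g·y₁) = 5.46.
Sequent-depth ratio: y₂/y₁ = ½[√(1 + 8Fr₁²) − 1] = ½[√239.2 − 1] = 7.23.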